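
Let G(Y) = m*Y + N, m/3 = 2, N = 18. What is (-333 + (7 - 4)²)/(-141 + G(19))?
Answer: 36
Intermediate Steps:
m = 6 (m = 3*2 = 6)
G(Y) = 18 + 6*Y (G(Y) = 6*Y + 18 = 18 + 6*Y)
(-333 + (7 - 4)²)/(-141 + G(19)) = (-333 + (7 - 4)²)/(-141 + (18 + 6*19)) = (-333 + 3²)/(-141 + (18 + 114)) = (-333 + 9)/(-141 + 132) = -324/(-9) = -324*(-⅑) = 36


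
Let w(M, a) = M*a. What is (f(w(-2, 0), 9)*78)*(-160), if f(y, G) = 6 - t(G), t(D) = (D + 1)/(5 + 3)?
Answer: -59280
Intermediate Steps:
t(D) = ⅛ + D/8 (t(D) = (1 + D)/8 = (1 + D)*(⅛) = ⅛ + D/8)
f(y, G) = 47/8 - G/8 (f(y, G) = 6 - (⅛ + G/8) = 6 + (-⅛ - G/8) = 47/8 - G/8)
(f(w(-2, 0), 9)*78)*(-160) = ((47/8 - ⅛*9)*78)*(-160) = ((47/8 - 9/8)*78)*(-160) = ((19/4)*78)*(-160) = (741/2)*(-160) = -59280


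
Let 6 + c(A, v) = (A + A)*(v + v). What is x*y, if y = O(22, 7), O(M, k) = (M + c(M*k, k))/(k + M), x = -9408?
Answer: -40717824/29 ≈ -1.4041e+6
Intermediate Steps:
c(A, v) = -6 + 4*A*v (c(A, v) = -6 + (A + A)*(v + v) = -6 + (2*A)*(2*v) = -6 + 4*A*v)
O(M, k) = (-6 + M + 4*M*k**2)/(M + k) (O(M, k) = (M + (-6 + 4*(M*k)*k))/(k + M) = (M + (-6 + 4*M*k**2))/(M + k) = (-6 + M + 4*M*k**2)/(M + k))
y = 4328/29 (y = (-6 + 22 + 4*22*7**2)/(22 + 7) = (-6 + 22 + 4*22*49)/29 = (-6 + 22 + 4312)/29 = (1/29)*4328 = 4328/29 ≈ 149.24)
x*y = -9408*4328/29 = -40717824/29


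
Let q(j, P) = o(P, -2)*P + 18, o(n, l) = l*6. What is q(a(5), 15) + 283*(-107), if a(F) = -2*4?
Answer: -30443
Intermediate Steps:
a(F) = -8
o(n, l) = 6*l
q(j, P) = 18 - 12*P (q(j, P) = (6*(-2))*P + 18 = -12*P + 18 = 18 - 12*P)
q(a(5), 15) + 283*(-107) = (18 - 12*15) + 283*(-107) = (18 - 180) - 30281 = -162 - 30281 = -30443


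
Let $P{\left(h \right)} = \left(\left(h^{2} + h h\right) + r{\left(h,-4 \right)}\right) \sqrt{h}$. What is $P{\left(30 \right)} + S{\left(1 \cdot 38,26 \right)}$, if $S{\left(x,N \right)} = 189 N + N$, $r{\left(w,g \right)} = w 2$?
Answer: $4940 + 1860 \sqrt{30} \approx 15128.0$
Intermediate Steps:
$r{\left(w,g \right)} = 2 w$
$S{\left(x,N \right)} = 190 N$
$P{\left(h \right)} = \sqrt{h} \left(2 h + 2 h^{2}\right)$ ($P{\left(h \right)} = \left(\left(h^{2} + h h\right) + 2 h\right) \sqrt{h} = \left(\left(h^{2} + h^{2}\right) + 2 h\right) \sqrt{h} = \left(2 h^{2} + 2 h\right) \sqrt{h} = \left(2 h + 2 h^{2}\right) \sqrt{h} = \sqrt{h} \left(2 h + 2 h^{2}\right)$)
$P{\left(30 \right)} + S{\left(1 \cdot 38,26 \right)} = 2 \cdot 30^{\frac{3}{2}} \left(1 + 30\right) + 190 \cdot 26 = 2 \cdot 30 \sqrt{30} \cdot 31 + 4940 = 1860 \sqrt{30} + 4940 = 4940 + 1860 \sqrt{30}$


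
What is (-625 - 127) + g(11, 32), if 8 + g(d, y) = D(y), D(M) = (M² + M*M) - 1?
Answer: 1287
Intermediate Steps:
D(M) = -1 + 2*M² (D(M) = (M² + M²) - 1 = 2*M² - 1 = -1 + 2*M²)
g(d, y) = -9 + 2*y² (g(d, y) = -8 + (-1 + 2*y²) = -9 + 2*y²)
(-625 - 127) + g(11, 32) = (-625 - 127) + (-9 + 2*32²) = -752 + (-9 + 2*1024) = -752 + (-9 + 2048) = -752 + 2039 = 1287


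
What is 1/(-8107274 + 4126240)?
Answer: -1/3981034 ≈ -2.5119e-7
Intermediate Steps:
1/(-8107274 + 4126240) = 1/(-3981034) = -1/3981034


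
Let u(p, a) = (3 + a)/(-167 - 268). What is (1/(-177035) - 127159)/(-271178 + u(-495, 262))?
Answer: 1958508640242/4176705141865 ≈ 0.46891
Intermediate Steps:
u(p, a) = -1/145 - a/435 (u(p, a) = (3 + a)/(-435) = (3 + a)*(-1/435) = -1/145 - a/435)
(1/(-177035) - 127159)/(-271178 + u(-495, 262)) = (1/(-177035) - 127159)/(-271178 + (-1/145 - 1/435*262)) = (-1/177035 - 127159)/(-271178 + (-1/145 - 262/435)) = -22511593566/(177035*(-271178 - 53/87)) = -22511593566/(177035*(-23592539/87)) = -22511593566/177035*(-87/23592539) = 1958508640242/4176705141865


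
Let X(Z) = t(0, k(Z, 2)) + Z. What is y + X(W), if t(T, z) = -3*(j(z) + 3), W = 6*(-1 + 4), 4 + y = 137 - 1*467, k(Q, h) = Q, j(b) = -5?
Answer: -310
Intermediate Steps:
y = -334 (y = -4 + (137 - 1*467) = -4 + (137 - 467) = -4 - 330 = -334)
W = 18 (W = 6*3 = 18)
t(T, z) = 6 (t(T, z) = -3*(-5 + 3) = -3*(-2) = 6)
X(Z) = 6 + Z
y + X(W) = -334 + (6 + 18) = -334 + 24 = -310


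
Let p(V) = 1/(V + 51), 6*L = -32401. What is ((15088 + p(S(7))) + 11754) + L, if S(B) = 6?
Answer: 2444371/114 ≈ 21442.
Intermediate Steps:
L = -32401/6 (L = (⅙)*(-32401) = -32401/6 ≈ -5400.2)
p(V) = 1/(51 + V)
((15088 + p(S(7))) + 11754) + L = ((15088 + 1/(51 + 6)) + 11754) - 32401/6 = ((15088 + 1/57) + 11754) - 32401/6 = (860017/57 + 11754) - 32401/6 = 1529995/57 - 32401/6 = 2444371/114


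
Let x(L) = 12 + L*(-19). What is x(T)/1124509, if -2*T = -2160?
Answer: -20508/1124509 ≈ -0.018237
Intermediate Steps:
T = 1080 (T = -½*(-2160) = 1080)
x(L) = 12 - 19*L
x(T)/1124509 = (12 - 19*1080)/1124509 = (12 - 20520)*(1/1124509) = -20508*1/1124509 = -20508/1124509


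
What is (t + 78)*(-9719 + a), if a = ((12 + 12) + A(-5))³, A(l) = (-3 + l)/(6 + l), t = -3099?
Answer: 16987083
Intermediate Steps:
A(l) = (-3 + l)/(6 + l)
a = 4096 (a = ((12 + 12) + (-3 - 5)/(6 - 5))³ = (24 - 8/1)³ = (24 + 1*(-8))³ = (24 - 8)³ = 16³ = 4096)
(t + 78)*(-9719 + a) = (-3099 + 78)*(-9719 + 4096) = -3021*(-5623) = 16987083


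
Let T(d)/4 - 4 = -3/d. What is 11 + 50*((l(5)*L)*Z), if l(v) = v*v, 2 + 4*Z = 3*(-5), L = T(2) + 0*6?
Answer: -53114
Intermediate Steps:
T(d) = 16 - 12/d (T(d) = 16 + 4*(-3/d) = 16 - 12/d)
L = 10 (L = (16 - 12/2) + 0*6 = (16 - 12*½) + 0 = (16 - 6) + 0 = 10 + 0 = 10)
Z = -17/4 (Z = -½ + (3*(-5))/4 = -½ + (¼)*(-15) = -½ - 15/4 = -17/4 ≈ -4.2500)
l(v) = v²
11 + 50*((l(5)*L)*Z) = 11 + 50*((5²*10)*(-17/4)) = 11 + 50*((25*10)*(-17/4)) = 11 + 50*(250*(-17/4)) = 11 + 50*(-2125/2) = 11 - 53125 = -53114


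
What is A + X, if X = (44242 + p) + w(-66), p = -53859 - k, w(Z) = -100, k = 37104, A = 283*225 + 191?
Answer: 17045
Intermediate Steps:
A = 63866 (A = 63675 + 191 = 63866)
p = -90963 (p = -53859 - 1*37104 = -53859 - 37104 = -90963)
X = -46821 (X = (44242 - 90963) - 100 = -46721 - 100 = -46821)
A + X = 63866 - 46821 = 17045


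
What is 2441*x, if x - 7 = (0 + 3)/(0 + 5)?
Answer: 92758/5 ≈ 18552.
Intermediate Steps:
x = 38/5 (x = 7 + (0 + 3)/(0 + 5) = 7 + 3/5 = 7 + 3*(⅕) = 7 + ⅗ = 38/5 ≈ 7.6000)
2441*x = 2441*(38/5) = 92758/5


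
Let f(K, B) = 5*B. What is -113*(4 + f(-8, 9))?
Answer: -5537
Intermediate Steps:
-113*(4 + f(-8, 9)) = -113*(4 + 5*9) = -113*(4 + 45) = -113*49 = -5537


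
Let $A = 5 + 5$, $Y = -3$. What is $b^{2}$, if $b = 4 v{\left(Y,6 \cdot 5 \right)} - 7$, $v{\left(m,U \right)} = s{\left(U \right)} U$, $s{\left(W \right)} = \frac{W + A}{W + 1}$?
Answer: $\frac{21003889}{961} \approx 21856.0$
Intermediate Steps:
$A = 10$
$s{\left(W \right)} = \frac{10 + W}{1 + W}$ ($s{\left(W \right)} = \frac{W + 10}{W + 1} = \frac{10 + W}{1 + W}$)
$v{\left(m,U \right)} = \frac{U \left(10 + U\right)}{1 + U}$ ($v{\left(m,U \right)} = \frac{10 + U}{1 + U} U = \frac{U \left(10 + U\right)}{1 + U}$)
$b = \frac{4583}{31}$ ($b = 4 \frac{6 \cdot 5 \left(10 + 6 \cdot 5\right)}{1 + 6 \cdot 5} - 7 = 4 \frac{30 \left(10 + 30\right)}{1 + 30} - 7 = 4 \cdot 30 \cdot \frac{1}{31} \cdot 40 - 7 = 4 \cdot \frac{1200}{31} - 7 = \frac{4800}{31} - 7 = \frac{4583}{31} \approx 147.84$)
$b^{2} = \left(\frac{4583}{31}\right)^{2} = \frac{21003889}{961}$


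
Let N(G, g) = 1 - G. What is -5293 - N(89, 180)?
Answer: -5205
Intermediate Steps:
-5293 - N(89, 180) = -5293 - (1 - 1*89) = -5293 - (1 - 89) = -5293 - 1*(-88) = -5293 + 88 = -5205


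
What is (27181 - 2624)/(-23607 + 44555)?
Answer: 24557/20948 ≈ 1.1723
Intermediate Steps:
(27181 - 2624)/(-23607 + 44555) = 24557/20948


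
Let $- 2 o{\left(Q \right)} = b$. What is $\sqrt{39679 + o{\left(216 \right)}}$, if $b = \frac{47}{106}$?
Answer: $\frac{\sqrt{445830753}}{106} \approx 199.2$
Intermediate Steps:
$b = \frac{47}{106}$ ($b = 47 \cdot \frac{1}{106} = \frac{47}{106} \approx 0.4434$)
$o{\left(Q \right)} = - \frac{47}{212}$ ($o{\left(Q \right)} = \left(- \frac{1}{2}\right) \frac{47}{106} = - \frac{47}{212}$)
$\sqrt{39679 + o{\left(216 \right)}} = \sqrt{39679 - \frac{47}{212}} = \sqrt{\frac{8411901}{212}} = \frac{\sqrt{445830753}}{106}$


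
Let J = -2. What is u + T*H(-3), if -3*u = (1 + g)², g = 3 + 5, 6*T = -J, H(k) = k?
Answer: -28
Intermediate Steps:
T = ⅓ (T = (-1*(-2))/6 = (⅙)*2 = ⅓ ≈ 0.33333)
g = 8
u = -27 (u = -(1 + 8)²/3 = -⅓*9² = -⅓*81 = -27)
u + T*H(-3) = -27 + (⅓)*(-3) = -27 - 1 = -28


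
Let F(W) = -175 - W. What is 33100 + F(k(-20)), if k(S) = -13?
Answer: 32938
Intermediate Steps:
33100 + F(k(-20)) = 33100 + (-175 - 1*(-13)) = 33100 + (-175 + 13) = 33100 - 162 = 32938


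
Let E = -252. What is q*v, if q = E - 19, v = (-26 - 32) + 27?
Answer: 8401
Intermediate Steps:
v = -31 (v = -58 + 27 = -31)
q = -271 (q = -252 - 19 = -271)
q*v = -271*(-31) = 8401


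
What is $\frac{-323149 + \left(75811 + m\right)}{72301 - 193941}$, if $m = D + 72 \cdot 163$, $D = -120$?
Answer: $\frac{117861}{60820} \approx 1.9379$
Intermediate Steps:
$m = 11616$ ($m = -120 + 72 \cdot 163 = -120 + 11736 = 11616$)
$\frac{-323149 + \left(75811 + m\right)}{72301 - 193941} = \frac{-323149 + \left(75811 + 11616\right)}{72301 - 193941} = \frac{-323149 + 87427}{-121640} = \left(-235722\right) \left(- \frac{1}{121640}\right) = \frac{117861}{60820}$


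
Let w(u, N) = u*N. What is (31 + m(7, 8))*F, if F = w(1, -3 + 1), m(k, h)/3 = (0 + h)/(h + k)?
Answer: -326/5 ≈ -65.200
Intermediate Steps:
m(k, h) = 3*h/(h + k) (m(k, h) = 3*((0 + h)/(h + k)) = 3*(h/(h + k)) = 3*h/(h + k))
w(u, N) = N*u
F = -2 (F = (-3 + 1)*1 = -2*1 = -2)
(31 + m(7, 8))*F = (31 + 3*8/(8 + 7))*(-2) = (31 + 3*8/15)*(-2) = (31 + 3*8*(1/15))*(-2) = (31 + 8/5)*(-2) = (163/5)*(-2) = -326/5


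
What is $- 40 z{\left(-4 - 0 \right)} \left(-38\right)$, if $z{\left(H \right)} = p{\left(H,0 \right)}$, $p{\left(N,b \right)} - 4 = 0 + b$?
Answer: $6080$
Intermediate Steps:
$p{\left(N,b \right)} = 4 + b$ ($p{\left(N,b \right)} = 4 + \left(0 + b\right) = 4 + b$)
$z{\left(H \right)} = 4$ ($z{\left(H \right)} = 4 + 0 = 4$)
$- 40 z{\left(-4 - 0 \right)} \left(-38\right) = \left(-40\right) 4 \left(-38\right) = \left(-160\right) \left(-38\right) = 6080$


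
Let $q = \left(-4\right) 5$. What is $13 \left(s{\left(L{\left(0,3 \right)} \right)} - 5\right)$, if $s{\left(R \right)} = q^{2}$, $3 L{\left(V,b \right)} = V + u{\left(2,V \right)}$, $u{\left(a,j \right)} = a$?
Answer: $5135$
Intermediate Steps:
$q = -20$
$L{\left(V,b \right)} = \frac{2}{3} + \frac{V}{3}$ ($L{\left(V,b \right)} = \frac{V + 2}{3} = \frac{2 + V}{3} = \frac{2}{3} + \frac{V}{3}$)
$s{\left(R \right)} = 400$ ($s{\left(R \right)} = \left(-20\right)^{2} = 400$)
$13 \left(s{\left(L{\left(0,3 \right)} \right)} - 5\right) = 13 \left(400 - 5\right) = 13 \cdot 395 = 5135$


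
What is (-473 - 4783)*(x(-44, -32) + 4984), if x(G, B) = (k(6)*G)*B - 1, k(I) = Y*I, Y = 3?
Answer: -159398712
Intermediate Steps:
k(I) = 3*I
x(G, B) = -1 + 18*B*G (x(G, B) = ((3*6)*G)*B - 1 = (18*G)*B - 1 = 18*B*G - 1 = -1 + 18*B*G)
(-473 - 4783)*(x(-44, -32) + 4984) = (-473 - 4783)*((-1 + 18*(-32)*(-44)) + 4984) = -5256*((-1 + 25344) + 4984) = -5256*(25343 + 4984) = -5256*30327 = -159398712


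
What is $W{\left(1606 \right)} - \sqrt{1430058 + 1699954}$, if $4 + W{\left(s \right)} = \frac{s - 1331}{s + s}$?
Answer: $- \frac{1143}{292} - 2 \sqrt{782503} \approx -1773.1$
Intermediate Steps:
$W{\left(s \right)} = -4 + \frac{-1331 + s}{2 s}$ ($W{\left(s \right)} = -4 + \frac{s - 1331}{s + s} = -4 + \frac{-1331 + s}{2 s}$)
$W{\left(1606 \right)} - \sqrt{1430058 + 1699954} = \frac{-1331 - 11242}{2 \cdot 1606} - \sqrt{1430058 + 1699954} = \frac{1}{2} \cdot \frac{1}{1606} \left(-1331 - 11242\right) - \sqrt{3130012} = \frac{1}{2} \cdot \frac{1}{1606} \left(-12573\right) - 2 \sqrt{782503} = - \frac{1143}{292} - 2 \sqrt{782503}$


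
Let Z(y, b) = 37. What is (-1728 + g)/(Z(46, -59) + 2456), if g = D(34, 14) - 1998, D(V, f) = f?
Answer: -3712/2493 ≈ -1.4890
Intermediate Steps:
g = -1984 (g = 14 - 1998 = -1984)
(-1728 + g)/(Z(46, -59) + 2456) = (-1728 - 1984)/(37 + 2456) = -3712/2493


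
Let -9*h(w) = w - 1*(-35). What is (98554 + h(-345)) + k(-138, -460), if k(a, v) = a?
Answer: 886054/9 ≈ 98451.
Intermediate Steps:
h(w) = -35/9 - w/9 (h(w) = -(w - 1*(-35))/9 = -(w + 35)/9 = -(35 + w)/9 = -35/9 - w/9)
(98554 + h(-345)) + k(-138, -460) = (98554 + (-35/9 - 1/9*(-345))) - 138 = (98554 + (-35/9 + 115/3)) - 138 = (98554 + 310/9) - 138 = 887296/9 - 138 = 886054/9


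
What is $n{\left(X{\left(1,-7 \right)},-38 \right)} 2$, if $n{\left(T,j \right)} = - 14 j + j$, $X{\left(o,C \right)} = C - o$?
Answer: $988$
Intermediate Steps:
$n{\left(T,j \right)} = - 13 j$
$n{\left(X{\left(1,-7 \right)},-38 \right)} 2 = \left(-13\right) \left(-38\right) 2 = 494 \cdot 2 = 988$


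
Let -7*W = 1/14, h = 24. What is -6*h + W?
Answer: -14113/98 ≈ -144.01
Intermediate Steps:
W = -1/98 (W = -⅐/14 = -⅐*1/14 = -1/98 ≈ -0.010204)
-6*h + W = -6*24 - 1/98 = -144 - 1/98 = -14113/98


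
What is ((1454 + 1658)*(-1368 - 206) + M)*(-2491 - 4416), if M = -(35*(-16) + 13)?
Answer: 33828697087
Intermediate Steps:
M = 547 (M = -(-560 + 13) = -1*(-547) = 547)
((1454 + 1658)*(-1368 - 206) + M)*(-2491 - 4416) = ((1454 + 1658)*(-1368 - 206) + 547)*(-2491 - 4416) = (3112*(-1574) + 547)*(-6907) = (-4898288 + 547)*(-6907) = -4897741*(-6907) = 33828697087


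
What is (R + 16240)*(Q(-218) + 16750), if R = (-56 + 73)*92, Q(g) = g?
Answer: 294335728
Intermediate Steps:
R = 1564 (R = 17*92 = 1564)
(R + 16240)*(Q(-218) + 16750) = (1564 + 16240)*(-218 + 16750) = 17804*16532 = 294335728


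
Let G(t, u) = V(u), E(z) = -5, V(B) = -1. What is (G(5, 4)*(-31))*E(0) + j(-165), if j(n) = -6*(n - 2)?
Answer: 847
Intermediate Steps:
G(t, u) = -1
j(n) = 12 - 6*n (j(n) = -6*(-2 + n) = 12 - 6*n)
(G(5, 4)*(-31))*E(0) + j(-165) = -1*(-31)*(-5) + (12 - 6*(-165)) = 31*(-5) + (12 + 990) = -155 + 1002 = 847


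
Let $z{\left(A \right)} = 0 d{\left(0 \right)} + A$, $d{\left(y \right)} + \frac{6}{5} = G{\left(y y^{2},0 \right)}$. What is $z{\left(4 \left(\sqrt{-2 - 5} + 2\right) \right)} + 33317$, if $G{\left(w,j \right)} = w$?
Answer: $33325 + 4 i \sqrt{7} \approx 33325.0 + 10.583 i$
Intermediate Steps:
$d{\left(y \right)} = - \frac{6}{5} + y^{3}$ ($d{\left(y \right)} = - \frac{6}{5} + y y^{2} = - \frac{6}{5} + y^{3}$)
$z{\left(A \right)} = A$ ($z{\left(A \right)} = 0 \left(- \frac{6}{5} + 0^{3}\right) + A = 0 \left(- \frac{6}{5} + 0\right) + A = 0 \left(- \frac{6}{5}\right) + A = 0 + A = A$)
$z{\left(4 \left(\sqrt{-2 - 5} + 2\right) \right)} + 33317 = 4 \left(\sqrt{-2 - 5} + 2\right) + 33317 = 4 \left(\sqrt{-7} + 2\right) + 33317 = 4 \left(i \sqrt{7} + 2\right) + 33317 = 4 \left(2 + i \sqrt{7}\right) + 33317 = \left(8 + 4 i \sqrt{7}\right) + 33317 = 33325 + 4 i \sqrt{7}$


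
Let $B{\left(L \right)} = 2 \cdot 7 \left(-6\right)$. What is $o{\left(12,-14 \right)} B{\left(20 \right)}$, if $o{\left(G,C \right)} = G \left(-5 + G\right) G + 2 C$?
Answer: $-82320$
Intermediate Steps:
$o{\left(G,C \right)} = 2 C + G^{2} \left(-5 + G\right)$ ($o{\left(G,C \right)} = G^{2} \left(-5 + G\right) + 2 C = 2 C + G^{2} \left(-5 + G\right)$)
$B{\left(L \right)} = -84$ ($B{\left(L \right)} = 14 \left(-6\right) = -84$)
$o{\left(12,-14 \right)} B{\left(20 \right)} = \left(12^{3} - 5 \cdot 12^{2} + 2 \left(-14\right)\right) \left(-84\right) = \left(1728 - 720 - 28\right) \left(-84\right) = 980 \left(-84\right) = -82320$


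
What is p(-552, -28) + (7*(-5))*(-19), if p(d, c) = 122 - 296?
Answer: 491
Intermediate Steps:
p(d, c) = -174
p(-552, -28) + (7*(-5))*(-19) = -174 + (7*(-5))*(-19) = -174 - 35*(-19) = -174 + 665 = 491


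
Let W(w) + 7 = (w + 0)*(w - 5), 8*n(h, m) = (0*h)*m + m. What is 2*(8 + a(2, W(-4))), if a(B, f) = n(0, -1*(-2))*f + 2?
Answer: 69/2 ≈ 34.500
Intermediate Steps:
n(h, m) = m/8 (n(h, m) = ((0*h)*m + m)/8 = (0*m + m)/8 = (0 + m)/8 = m/8)
W(w) = -7 + w*(-5 + w) (W(w) = -7 + (w + 0)*(w - 5) = -7 + w*(-5 + w))
a(B, f) = 2 + f/4 (a(B, f) = ((-1*(-2))/8)*f + 2 = ((1/8)*2)*f + 2 = f/4 + 2 = 2 + f/4)
2*(8 + a(2, W(-4))) = 2*(8 + (2 + (-7 + (-4)**2 - 5*(-4))/4)) = 2*(8 + (2 + (-7 + 16 + 20)/4)) = 2*(8 + (2 + (1/4)*29)) = 2*(8 + (2 + 29/4)) = 2*(8 + 37/4) = 2*(69/4) = 69/2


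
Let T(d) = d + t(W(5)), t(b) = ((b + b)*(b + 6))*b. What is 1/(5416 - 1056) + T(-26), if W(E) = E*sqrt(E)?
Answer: 6426641/4360 + 1250*sqrt(5) ≈ 4269.1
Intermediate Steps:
W(E) = E**(3/2)
t(b) = 2*b**2*(6 + b) (t(b) = ((2*b)*(6 + b))*b = (2*b*(6 + b))*b = 2*b**2*(6 + b))
T(d) = 1500 + d + 1250*sqrt(5) (T(d) = d + 2*(5**(3/2))**2*(6 + 5**(3/2)) = d + 2*(5*sqrt(5))**2*(6 + 5*sqrt(5)) = d + 2*125*(6 + 5*sqrt(5)) = d + (1500 + 1250*sqrt(5)) = 1500 + d + 1250*sqrt(5))
1/(5416 - 1056) + T(-26) = 1/(5416 - 1056) + (1500 - 26 + 1250*sqrt(5)) = 1/4360 + (1474 + 1250*sqrt(5)) = 6426641/4360 + 1250*sqrt(5)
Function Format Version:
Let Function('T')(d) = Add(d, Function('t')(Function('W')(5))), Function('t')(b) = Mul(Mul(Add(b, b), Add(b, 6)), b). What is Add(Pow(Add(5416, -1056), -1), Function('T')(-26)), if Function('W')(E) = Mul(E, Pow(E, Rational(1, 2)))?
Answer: Add(Rational(6426641, 4360), Mul(1250, Pow(5, Rational(1, 2)))) ≈ 4269.1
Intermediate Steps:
Function('W')(E) = Pow(E, Rational(3, 2))
Function('t')(b) = Mul(2, Pow(b, 2), Add(6, b)) (Function('t')(b) = Mul(Mul(Mul(2, b), Add(6, b)), b) = Mul(Mul(2, b, Add(6, b)), b) = Mul(2, Pow(b, 2), Add(6, b)))
Function('T')(d) = Add(1500, d, Mul(1250, Pow(5, Rational(1, 2)))) (Function('T')(d) = Add(d, Mul(2, Pow(Pow(5, Rational(3, 2)), 2), Add(6, Pow(5, Rational(3, 2))))) = Add(d, Mul(2, Pow(Mul(5, Pow(5, Rational(1, 2))), 2), Add(6, Mul(5, Pow(5, Rational(1, 2)))))) = Add(d, Mul(2, 125, Add(6, Mul(5, Pow(5, Rational(1, 2)))))) = Add(d, Add(1500, Mul(1250, Pow(5, Rational(1, 2))))) = Add(1500, d, Mul(1250, Pow(5, Rational(1, 2)))))
Add(Pow(Add(5416, -1056), -1), Function('T')(-26)) = Add(Pow(Add(5416, -1056), -1), Add(1500, -26, Mul(1250, Pow(5, Rational(1, 2))))) = Add(Pow(4360, -1), Add(1474, Mul(1250, Pow(5, Rational(1, 2))))) = Add(Rational(1, 4360), Add(1474, Mul(1250, Pow(5, Rational(1, 2))))) = Add(Rational(6426641, 4360), Mul(1250, Pow(5, Rational(1, 2))))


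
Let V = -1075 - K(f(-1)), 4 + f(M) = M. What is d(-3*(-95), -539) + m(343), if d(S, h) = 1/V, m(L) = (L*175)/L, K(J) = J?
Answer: 187249/1070 ≈ 175.00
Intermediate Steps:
f(M) = -4 + M
V = -1070 (V = -1075 - (-4 - 1) = -1075 - 1*(-5) = -1075 + 5 = -1070)
m(L) = 175 (m(L) = (175*L)/L = 175)
d(S, h) = -1/1070 (d(S, h) = 1/(-1070) = -1/1070)
d(-3*(-95), -539) + m(343) = -1/1070 + 175 = 187249/1070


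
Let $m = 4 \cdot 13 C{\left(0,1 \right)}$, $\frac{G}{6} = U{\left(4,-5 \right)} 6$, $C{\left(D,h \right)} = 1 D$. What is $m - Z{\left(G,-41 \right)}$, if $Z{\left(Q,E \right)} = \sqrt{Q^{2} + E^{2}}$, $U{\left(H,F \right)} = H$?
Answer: $- \sqrt{22417} \approx -149.72$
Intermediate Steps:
$C{\left(D,h \right)} = D$
$G = 144$ ($G = 6 \cdot 4 \cdot 6 = 6 \cdot 24 = 144$)
$m = 0$ ($m = 4 \cdot 13 \cdot 0 = 52 \cdot 0 = 0$)
$Z{\left(Q,E \right)} = \sqrt{E^{2} + Q^{2}}$
$m - Z{\left(G,-41 \right)} = 0 - \sqrt{\left(-41\right)^{2} + 144^{2}} = 0 - \sqrt{1681 + 20736} = 0 - \sqrt{22417} = - \sqrt{22417}$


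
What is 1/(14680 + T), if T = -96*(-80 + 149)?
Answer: 1/8056 ≈ 0.00012413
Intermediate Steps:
T = -6624 (T = -96*69 = -6624)
1/(14680 + T) = 1/(14680 - 6624) = 1/8056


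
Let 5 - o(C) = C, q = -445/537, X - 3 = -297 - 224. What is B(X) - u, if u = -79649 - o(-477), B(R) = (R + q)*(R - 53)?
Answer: 202117228/537 ≈ 3.7638e+5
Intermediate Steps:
X = -518 (X = 3 + (-297 - 224) = 3 - 521 = -518)
q = -445/537 (q = -445*1/537 = -445/537 ≈ -0.82868)
o(C) = 5 - C
B(R) = (-53 + R)*(-445/537 + R) (B(R) = (R - 445/537)*(R - 53) = (-445/537 + R)*(-53 + R) = (-53 + R)*(-445/537 + R))
u = -80131 (u = -79649 - (5 - 1*(-477)) = -79649 - (5 + 477) = -79649 - 1*482 = -79649 - 482 = -80131)
B(X) - u = (23585/537 + (-518)² - 28906/537*(-518)) - 1*(-80131) = (23585/537 + 268324 + 14973308/537) + 80131 = 159086881/537 + 80131 = 202117228/537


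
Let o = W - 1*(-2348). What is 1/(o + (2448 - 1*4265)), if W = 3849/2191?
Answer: 2191/1167270 ≈ 0.0018770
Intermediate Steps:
W = 3849/2191 (W = 3849*(1/2191) = 3849/2191 ≈ 1.7567)
o = 5148317/2191 (o = 3849/2191 - 1*(-2348) = 3849/2191 + 2348 = 5148317/2191 ≈ 2349.8)
1/(o + (2448 - 1*4265)) = 1/(5148317/2191 + (2448 - 1*4265)) = 1/(5148317/2191 + (2448 - 4265)) = 1/(5148317/2191 - 1817) = 1/(1167270/2191) = 2191/1167270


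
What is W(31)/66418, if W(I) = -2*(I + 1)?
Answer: -32/33209 ≈ -0.00096359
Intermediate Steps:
W(I) = -2 - 2*I (W(I) = -2*(1 + I) = -2 - 2*I)
W(31)/66418 = (-2 - 2*31)/66418 = (-2 - 62)*(1/66418) = -64*1/66418 = -32/33209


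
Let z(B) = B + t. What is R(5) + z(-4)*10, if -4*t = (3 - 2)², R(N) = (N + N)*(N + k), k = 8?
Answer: 175/2 ≈ 87.500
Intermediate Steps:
R(N) = 2*N*(8 + N) (R(N) = (N + N)*(N + 8) = (2*N)*(8 + N) = 2*N*(8 + N))
t = -¼ (t = -(3 - 2)²/4 = -¼*1² = -¼*1 = -¼ ≈ -0.25000)
z(B) = -¼ + B (z(B) = B - ¼ = -¼ + B)
R(5) + z(-4)*10 = 2*5*(8 + 5) + (-¼ - 4)*10 = 2*5*13 - 17/4*10 = 130 - 85/2 = 175/2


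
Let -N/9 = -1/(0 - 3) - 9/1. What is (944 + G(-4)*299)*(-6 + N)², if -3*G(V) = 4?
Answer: 2827008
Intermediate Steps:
G(V) = -4/3 (G(V) = -⅓*4 = -4/3)
N = 78 (N = -9*(-1/(0 - 3) - 9/1) = -9*(-1/(-3) - 9*1) = -9*(-1*(-⅓) - 9) = -9*(⅓ - 9) = -9*(-26/3) = 78)
(944 + G(-4)*299)*(-6 + N)² = (944 - 4/3*299)*(-6 + 78)² = (944 - 1196/3)*72² = (1636/3)*5184 = 2827008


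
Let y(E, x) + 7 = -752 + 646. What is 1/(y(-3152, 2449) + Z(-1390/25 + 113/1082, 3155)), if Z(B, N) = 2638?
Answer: 1/2525 ≈ 0.00039604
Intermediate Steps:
y(E, x) = -113 (y(E, x) = -7 + (-752 + 646) = -7 - 106 = -113)
1/(y(-3152, 2449) + Z(-1390/25 + 113/1082, 3155)) = 1/(-113 + 2638) = 1/2525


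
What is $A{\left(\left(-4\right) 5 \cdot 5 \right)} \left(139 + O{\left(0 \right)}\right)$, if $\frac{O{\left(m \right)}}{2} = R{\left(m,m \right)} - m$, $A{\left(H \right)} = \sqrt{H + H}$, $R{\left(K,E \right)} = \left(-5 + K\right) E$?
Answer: $1390 i \sqrt{2} \approx 1965.8 i$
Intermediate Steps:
$R{\left(K,E \right)} = E \left(-5 + K\right)$
$A{\left(H \right)} = \sqrt{2} \sqrt{H}$ ($A{\left(H \right)} = \sqrt{2 H} = \sqrt{2} \sqrt{H}$)
$O{\left(m \right)} = - 2 m + 2 m \left(-5 + m\right)$ ($O{\left(m \right)} = 2 \left(m \left(-5 + m\right) - m\right) = 2 \left(- m + m \left(-5 + m\right)\right) = - 2 m + 2 m \left(-5 + m\right)$)
$A{\left(\left(-4\right) 5 \cdot 5 \right)} \left(139 + O{\left(0 \right)}\right) = \sqrt{2} \sqrt{\left(-4\right) 5 \cdot 5} \left(139 + 2 \cdot 0 \left(-6 + 0\right)\right) = \sqrt{2} \sqrt{\left(-20\right) 5} \left(139 + 2 \cdot 0 \left(-6\right)\right) = \sqrt{2} \sqrt{-100} \left(139 + 0\right) = \sqrt{2} \cdot 10 i 139 = 10 i \sqrt{2} \cdot 139 = 1390 i \sqrt{2}$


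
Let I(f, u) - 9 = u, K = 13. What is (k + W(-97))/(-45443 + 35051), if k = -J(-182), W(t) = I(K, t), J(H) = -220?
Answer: -11/866 ≈ -0.012702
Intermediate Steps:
I(f, u) = 9 + u
W(t) = 9 + t
k = 220 (k = -1*(-220) = 220)
(k + W(-97))/(-45443 + 35051) = (220 + (9 - 97))/(-45443 + 35051) = (220 - 88)/(-10392) = 132*(-1/10392) = -11/866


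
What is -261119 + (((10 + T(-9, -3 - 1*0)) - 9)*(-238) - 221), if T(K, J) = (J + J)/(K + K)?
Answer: -784972/3 ≈ -2.6166e+5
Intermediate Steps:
T(K, J) = J/K (T(K, J) = (2*J)/((2*K)) = (2*J)*(1/(2*K)) = J/K)
-261119 + (((10 + T(-9, -3 - 1*0)) - 9)*(-238) - 221) = -261119 + (((10 + (-3 - 1*0)/(-9)) - 9)*(-238) - 221) = -261119 + (((10 + (-3 + 0)*(-1/9)) - 9)*(-238) - 221) = -261119 + (((10 - 3*(-1/9)) - 9)*(-238) - 221) = -261119 + (((10 + 1/3) - 9)*(-238) - 221) = -261119 + ((31/3 - 9)*(-238) - 221) = -261119 + ((4/3)*(-238) - 221) = -261119 + (-952/3 - 221) = -261119 - 1615/3 = -784972/3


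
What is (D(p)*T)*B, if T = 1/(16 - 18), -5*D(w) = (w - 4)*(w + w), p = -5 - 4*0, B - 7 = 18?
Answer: 225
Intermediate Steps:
B = 25 (B = 7 + 18 = 25)
p = -5 (p = -5 + 0 = -5)
D(w) = -2*w*(-4 + w)/5 (D(w) = -(w - 4)*(w + w)/5 = -(-4 + w)*2*w/5 = -2*w*(-4 + w)/5)
T = -½ (T = 1/(-2) = -½ ≈ -0.50000)
(D(p)*T)*B = (((⅖)*(-5)*(4 - 1*(-5)))*(-½))*25 = (((⅖)*(-5)*(4 + 5))*(-½))*25 = (((⅖)*(-5)*9)*(-½))*25 = -18*(-½)*25 = 9*25 = 225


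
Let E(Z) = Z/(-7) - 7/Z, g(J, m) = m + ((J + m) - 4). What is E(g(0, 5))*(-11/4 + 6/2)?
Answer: -85/168 ≈ -0.50595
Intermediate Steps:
g(J, m) = -4 + J + 2*m (g(J, m) = m + (-4 + J + m) = -4 + J + 2*m)
E(Z) = -7/Z - Z/7 (E(Z) = Z*(-1/7) - 7/Z = -Z/7 - 7/Z = -7/Z - Z/7)
E(g(0, 5))*(-11/4 + 6/2) = (-7/(-4 + 0 + 2*5) - (-4 + 0 + 2*5)/7)*(-11/4 + 6/2) = (-7/(-4 + 0 + 10) - (-4 + 0 + 10)/7)*(-11*1/4 + 6*(1/2)) = (-7/6 - 1/7*6)*(-11/4 + 3) = (-7*1/6 - 6/7)*(1/4) = (-7/6 - 6/7)*(1/4) = -85/42*1/4 = -85/168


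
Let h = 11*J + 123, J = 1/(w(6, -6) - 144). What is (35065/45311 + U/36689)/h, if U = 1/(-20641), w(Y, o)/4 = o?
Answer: 637311408404976/101240751595870981 ≈ 0.0062950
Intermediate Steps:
w(Y, o) = 4*o
U = -1/20641 ≈ -4.8447e-5
J = -1/168 (J = 1/(4*(-6) - 144) = 1/(-24 - 144) = 1/(-168) = -1/168 ≈ -0.0059524)
h = 20653/168 (h = 11*(-1/168) + 123 = -11/168 + 123 = 20653/168 ≈ 122.93)
(35065/45311 + U/36689)/h = (35065/45311 - 1/20641/36689)/(20653/168) = (35065*(1/45311) - 1/20641*1/36689)*(168/20653) = (35065/45311 - 1/757297649)*(168/20653) = (26554642016874/34313913773839)*(168/20653) = 637311408404976/101240751595870981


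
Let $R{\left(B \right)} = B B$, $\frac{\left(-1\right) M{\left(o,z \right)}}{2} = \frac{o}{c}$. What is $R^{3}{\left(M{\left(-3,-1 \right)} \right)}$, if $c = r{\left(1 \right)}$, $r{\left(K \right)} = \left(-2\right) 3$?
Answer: $1$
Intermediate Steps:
$r{\left(K \right)} = -6$
$c = -6$
$M{\left(o,z \right)} = \frac{o}{3}$ ($M{\left(o,z \right)} = - 2 \frac{o}{-6} = - 2 o \left(- \frac{1}{6}\right) = - 2 \left(- \frac{o}{6}\right) = \frac{o}{3}$)
$R{\left(B \right)} = B^{2}$
$R^{3}{\left(M{\left(-3,-1 \right)} \right)} = \left(\left(\frac{1}{3} \left(-3\right)\right)^{2}\right)^{3} = \left(\left(-1\right)^{2}\right)^{3} = 1^{3} = 1$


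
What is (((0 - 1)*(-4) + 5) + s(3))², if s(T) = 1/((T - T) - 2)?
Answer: 289/4 ≈ 72.250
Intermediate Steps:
s(T) = -½ (s(T) = 1/(0 - 2) = 1/(-2) = -½)
(((0 - 1)*(-4) + 5) + s(3))² = (((0 - 1)*(-4) + 5) - ½)² = ((-1*(-4) + 5) - ½)² = ((4 + 5) - ½)² = (9 - ½)² = (17/2)² = 289/4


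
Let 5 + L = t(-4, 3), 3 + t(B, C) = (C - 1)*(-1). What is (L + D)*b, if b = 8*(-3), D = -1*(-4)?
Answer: 144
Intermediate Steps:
D = 4
t(B, C) = -2 - C (t(B, C) = -3 + (C - 1)*(-1) = -3 + (-1 + C)*(-1) = -3 + (1 - C) = -2 - C)
L = -10 (L = -5 + (-2 - 1*3) = -5 + (-2 - 3) = -5 - 5 = -10)
b = -24
(L + D)*b = (-10 + 4)*(-24) = -6*(-24) = 144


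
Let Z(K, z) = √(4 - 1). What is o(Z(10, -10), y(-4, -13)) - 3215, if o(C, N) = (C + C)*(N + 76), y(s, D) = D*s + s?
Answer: -3215 + 248*√3 ≈ -2785.5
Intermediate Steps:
Z(K, z) = √3
y(s, D) = s + D*s
o(C, N) = 2*C*(76 + N) (o(C, N) = (2*C)*(76 + N) = 2*C*(76 + N))
o(Z(10, -10), y(-4, -13)) - 3215 = 2*√3*(76 - 4*(1 - 13)) - 3215 = 2*√3*(76 - 4*(-12)) - 3215 = 2*√3*(76 + 48) - 3215 = 2*√3*124 - 3215 = 248*√3 - 3215 = -3215 + 248*√3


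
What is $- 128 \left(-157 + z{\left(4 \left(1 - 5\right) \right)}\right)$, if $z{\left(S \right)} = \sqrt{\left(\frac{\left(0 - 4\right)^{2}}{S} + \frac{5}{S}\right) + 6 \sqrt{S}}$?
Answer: $20096 - 32 \sqrt{-21 + 384 i} \approx 19665.0 - 455.69 i$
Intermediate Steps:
$z{\left(S \right)} = \sqrt{6 \sqrt{S} + \frac{21}{S}}$ ($z{\left(S \right)} = \sqrt{\left(\frac{\left(-4\right)^{2}}{S} + \frac{5}{S}\right) + 6 \sqrt{S}} = \sqrt{\left(\frac{16}{S} + \frac{5}{S}\right) + 6 \sqrt{S}} = \sqrt{\frac{21}{S} + 6 \sqrt{S}} = \sqrt{6 \sqrt{S} + \frac{21}{S}}$)
$- 128 \left(-157 + z{\left(4 \left(1 - 5\right) \right)}\right) = - 128 \left(-157 + \sqrt{3} \sqrt{\frac{7 + 2 \left(4 \left(1 - 5\right)\right)^{\frac{3}{2}}}{4 \left(1 - 5\right)}}\right) = - 128 \left(-157 + \sqrt{3} \sqrt{\frac{7 + 2 \left(4 \left(-4\right)\right)^{\frac{3}{2}}}{4 \left(-4\right)}}\right) = - 128 \left(-157 + \sqrt{3} \sqrt{\frac{7 + 2 \left(-16\right)^{\frac{3}{2}}}{-16}}\right) = - 128 \left(-157 + \sqrt{3} \sqrt{- \frac{7 + 2 \left(- 64 i\right)}{16}}\right) = - 128 \left(-157 + \sqrt{3} \sqrt{- \frac{7 - 128 i}{16}}\right) = - 128 \left(-157 + \sqrt{3} \sqrt{- \frac{7}{16} + 8 i}\right) = 20096 - 128 \sqrt{3} \sqrt{- \frac{7}{16} + 8 i}$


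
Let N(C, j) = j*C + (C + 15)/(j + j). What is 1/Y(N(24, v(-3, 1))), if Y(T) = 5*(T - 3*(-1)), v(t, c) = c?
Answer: 2/465 ≈ 0.0043011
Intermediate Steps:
N(C, j) = C*j + (15 + C)/(2*j) (N(C, j) = C*j + (15 + C)/((2*j)) = C*j + (15 + C)*(1/(2*j)) = C*j + (15 + C)/(2*j))
Y(T) = 15 + 5*T (Y(T) = 5*(T + 3) = 5*(3 + T) = 15 + 5*T)
1/Y(N(24, v(-3, 1))) = 1/(15 + 5*((1/2)*(15 + 24 + 2*24*1**2)/1)) = 1/(15 + 5*((1/2)*1*(15 + 24 + 2*24*1))) = 1/(15 + 5*((1/2)*1*(15 + 24 + 48))) = 1/(15 + 5*((1/2)*1*87)) = 1/(15 + 5*(87/2)) = 1/(15 + 435/2) = 1/(465/2) = 2/465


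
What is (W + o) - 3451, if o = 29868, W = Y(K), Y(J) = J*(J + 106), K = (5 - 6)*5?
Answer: 25912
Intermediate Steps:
K = -5 (K = -1*5 = -5)
Y(J) = J*(106 + J)
W = -505 (W = -5*(106 - 5) = -5*101 = -505)
(W + o) - 3451 = (-505 + 29868) - 3451 = 29363 - 3451 = 25912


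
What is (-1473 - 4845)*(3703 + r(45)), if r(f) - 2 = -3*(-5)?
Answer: -23502960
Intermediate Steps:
r(f) = 17 (r(f) = 2 - 3*(-5) = 2 + 15 = 17)
(-1473 - 4845)*(3703 + r(45)) = (-1473 - 4845)*(3703 + 17) = -6318*3720 = -23502960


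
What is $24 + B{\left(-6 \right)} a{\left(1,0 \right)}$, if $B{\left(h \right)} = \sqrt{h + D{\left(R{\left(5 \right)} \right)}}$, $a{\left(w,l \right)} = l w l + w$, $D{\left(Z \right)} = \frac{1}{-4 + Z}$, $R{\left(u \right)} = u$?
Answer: $24 + i \sqrt{5} \approx 24.0 + 2.2361 i$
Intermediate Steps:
$a{\left(w,l \right)} = w + w l^{2}$ ($a{\left(w,l \right)} = w l^{2} + w = w + w l^{2}$)
$B{\left(h \right)} = \sqrt{1 + h}$ ($B{\left(h \right)} = \sqrt{h + \frac{1}{-4 + 5}} = \sqrt{h + 1^{-1}} = \sqrt{h + 1} = \sqrt{1 + h}$)
$24 + B{\left(-6 \right)} a{\left(1,0 \right)} = 24 + \sqrt{1 - 6} \cdot 1 \left(1 + 0^{2}\right) = 24 + \sqrt{-5} \cdot 1 \left(1 + 0\right) = 24 + i \sqrt{5} \cdot 1 \cdot 1 = 24 + i \sqrt{5} \cdot 1 = 24 + i \sqrt{5}$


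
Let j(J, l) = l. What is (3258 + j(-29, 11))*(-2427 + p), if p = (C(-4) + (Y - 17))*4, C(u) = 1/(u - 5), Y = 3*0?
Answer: -73418471/9 ≈ -8.1576e+6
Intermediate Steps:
Y = 0
C(u) = 1/(-5 + u)
p = -616/9 (p = (1/(-5 - 4) + (0 - 17))*4 = (1/(-9) - 17)*4 = (-1/9 - 17)*4 = -154/9*4 = -616/9 ≈ -68.444)
(3258 + j(-29, 11))*(-2427 + p) = (3258 + 11)*(-2427 - 616/9) = 3269*(-22459/9) = -73418471/9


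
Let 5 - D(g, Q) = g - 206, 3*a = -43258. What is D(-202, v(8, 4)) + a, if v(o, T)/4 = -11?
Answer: -42019/3 ≈ -14006.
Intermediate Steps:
v(o, T) = -44 (v(o, T) = 4*(-11) = -44)
a = -43258/3 (a = (1/3)*(-43258) = -43258/3 ≈ -14419.)
D(g, Q) = 211 - g (D(g, Q) = 5 - (g - 206) = 5 - (-206 + g) = 5 + (206 - g) = 211 - g)
D(-202, v(8, 4)) + a = (211 - 1*(-202)) - 43258/3 = (211 + 202) - 43258/3 = 413 - 43258/3 = -42019/3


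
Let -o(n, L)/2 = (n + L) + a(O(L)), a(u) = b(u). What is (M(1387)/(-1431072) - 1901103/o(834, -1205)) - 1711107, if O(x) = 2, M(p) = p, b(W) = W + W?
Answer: -900039563375605/525203424 ≈ -1.7137e+6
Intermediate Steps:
b(W) = 2*W
a(u) = 2*u
o(n, L) = -8 - 2*L - 2*n (o(n, L) = -2*((n + L) + 2*2) = -2*((L + n) + 4) = -2*(4 + L + n) = -8 - 2*L - 2*n)
(M(1387)/(-1431072) - 1901103/o(834, -1205)) - 1711107 = (1387/(-1431072) - 1901103/(-8 - 2*(-1205) - 2*834)) - 1711107 = (1387*(-1/1431072) - 1901103/(-8 + 2410 - 1668)) - 1711107 = (-1387/1431072 - 1901103/734) - 1711107 = -1360308145237/525203424 - 1711107 = -900039563375605/525203424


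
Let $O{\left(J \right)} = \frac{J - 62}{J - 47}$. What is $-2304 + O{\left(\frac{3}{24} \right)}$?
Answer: $- \frac{57567}{25} \approx -2302.7$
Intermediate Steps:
$O{\left(J \right)} = \frac{-62 + J}{-47 + J}$
$-2304 + O{\left(\frac{3}{24} \right)} = -2304 + \frac{-62 + \frac{3}{24}}{-47 + \frac{3}{24}} = -2304 + \frac{-62 + 3 \cdot \frac{1}{24}}{-47 + 3 \cdot \frac{1}{24}} = -2304 + \frac{-62 + \frac{1}{8}}{-47 + \frac{1}{8}} = -2304 + \frac{1}{- \frac{375}{8}} \left(- \frac{495}{8}\right) = -2304 - - \frac{33}{25} = -2304 + \frac{33}{25} = - \frac{57567}{25}$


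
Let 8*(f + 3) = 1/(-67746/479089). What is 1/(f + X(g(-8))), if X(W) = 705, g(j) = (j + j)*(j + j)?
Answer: 541968/379982447 ≈ 0.0014263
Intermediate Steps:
g(j) = 4*j² (g(j) = (2*j)*(2*j) = 4*j²)
f = -2104993/541968 (f = -3 + 1/(8*((-67746/479089))) = -3 + 1/(8*((-67746*1/479089))) = -3 + 1/(8*(-67746/479089)) = -3 + (⅛)*(-479089/67746) = -3 - 479089/541968 = -2104993/541968 ≈ -3.8840)
1/(f + X(g(-8))) = 1/(-2104993/541968 + 705) = 1/(379982447/541968) = 541968/379982447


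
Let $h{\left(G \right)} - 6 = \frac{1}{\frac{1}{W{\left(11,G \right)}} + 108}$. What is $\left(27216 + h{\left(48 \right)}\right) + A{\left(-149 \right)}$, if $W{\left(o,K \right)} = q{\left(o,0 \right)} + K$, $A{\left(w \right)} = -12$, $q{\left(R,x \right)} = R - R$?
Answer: $\frac{141083898}{5185} \approx 27210.0$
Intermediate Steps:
$q{\left(R,x \right)} = 0$
$W{\left(o,K \right)} = K$ ($W{\left(o,K \right)} = 0 + K = K$)
$h{\left(G \right)} = 6 + \frac{1}{108 + \frac{1}{G}}$ ($h{\left(G \right)} = 6 + \frac{1}{\frac{1}{G} + 108} = 6 + \frac{1}{108 + \frac{1}{G}}$)
$\left(27216 + h{\left(48 \right)}\right) + A{\left(-149 \right)} = \left(27216 + \frac{6 + 649 \cdot 48}{1 + 108 \cdot 48}\right) - 12 = \left(27216 + \frac{6 + 31152}{1 + 5184}\right) - 12 = \left(27216 + \frac{1}{5185} \cdot 31158\right) - 12 = \left(27216 + \frac{31158}{5185}\right) - 12 = \frac{141146118}{5185} - 12 = \frac{141083898}{5185}$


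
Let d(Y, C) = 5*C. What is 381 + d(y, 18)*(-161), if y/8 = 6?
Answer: -14109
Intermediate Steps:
y = 48 (y = 8*6 = 48)
381 + d(y, 18)*(-161) = 381 + (5*18)*(-161) = 381 + 90*(-161) = 381 - 14490 = -14109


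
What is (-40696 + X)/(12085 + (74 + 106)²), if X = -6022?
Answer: -6674/6355 ≈ -1.0502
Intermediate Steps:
(-40696 + X)/(12085 + (74 + 106)²) = (-40696 - 6022)/(12085 + (74 + 106)²) = -46718/(12085 + 180²) = -46718/(12085 + 32400) = -46718/44485 = -46718*1/44485 = -6674/6355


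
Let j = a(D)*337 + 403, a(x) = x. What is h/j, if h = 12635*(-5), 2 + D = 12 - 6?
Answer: -63175/1751 ≈ -36.079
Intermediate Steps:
D = 4 (D = -2 + (12 - 6) = -2 + 6 = 4)
h = -63175
j = 1751 (j = 4*337 + 403 = 1348 + 403 = 1751)
h/j = -63175/1751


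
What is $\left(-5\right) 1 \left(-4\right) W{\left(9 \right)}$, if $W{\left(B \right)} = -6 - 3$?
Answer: $-180$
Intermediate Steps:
$W{\left(B \right)} = -9$
$\left(-5\right) 1 \left(-4\right) W{\left(9 \right)} = \left(-5\right) 1 \left(-4\right) \left(-9\right) = \left(-5\right) \left(-4\right) \left(-9\right) = 20 \left(-9\right) = -180$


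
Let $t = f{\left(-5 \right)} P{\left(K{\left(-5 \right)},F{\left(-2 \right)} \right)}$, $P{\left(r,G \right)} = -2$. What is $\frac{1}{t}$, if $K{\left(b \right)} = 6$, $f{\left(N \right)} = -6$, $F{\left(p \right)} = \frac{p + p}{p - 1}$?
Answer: $\frac{1}{12} \approx 0.083333$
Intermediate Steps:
$F{\left(p \right)} = \frac{2 p}{-1 + p}$
$t = 12$ ($t = \left(-6\right) \left(-2\right) = 12$)
$\frac{1}{t} = \frac{1}{12}$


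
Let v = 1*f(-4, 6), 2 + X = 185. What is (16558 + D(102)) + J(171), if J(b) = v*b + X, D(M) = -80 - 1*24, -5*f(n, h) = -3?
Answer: 83698/5 ≈ 16740.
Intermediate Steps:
X = 183 (X = -2 + 185 = 183)
f(n, h) = 3/5 (f(n, h) = -1/5*(-3) = 3/5)
v = 3/5 (v = 1*(3/5) = 3/5 ≈ 0.60000)
D(M) = -104 (D(M) = -80 - 24 = -104)
J(b) = 183 + 3*b/5 (J(b) = 3*b/5 + 183 = 183 + 3*b/5)
(16558 + D(102)) + J(171) = (16558 - 104) + (183 + (3/5)*171) = 16454 + (183 + 513/5) = 16454 + 1428/5 = 83698/5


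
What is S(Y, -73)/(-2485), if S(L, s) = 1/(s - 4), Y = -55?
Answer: 1/191345 ≈ 5.2262e-6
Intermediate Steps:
S(L, s) = 1/(-4 + s)
S(Y, -73)/(-2485) = 1/(-4 - 73*(-2485)) = -1/2485/(-77) = -1/77*(-1/2485) = 1/191345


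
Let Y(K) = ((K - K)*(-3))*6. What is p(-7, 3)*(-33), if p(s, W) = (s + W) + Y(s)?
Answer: 132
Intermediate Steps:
Y(K) = 0 (Y(K) = (0*(-3))*6 = 0*6 = 0)
p(s, W) = W + s (p(s, W) = (s + W) + 0 = (W + s) + 0 = W + s)
p(-7, 3)*(-33) = (3 - 7)*(-33) = -4*(-33) = 132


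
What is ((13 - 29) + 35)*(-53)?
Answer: -1007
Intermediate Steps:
((13 - 29) + 35)*(-53) = (-16 + 35)*(-53) = 19*(-53) = -1007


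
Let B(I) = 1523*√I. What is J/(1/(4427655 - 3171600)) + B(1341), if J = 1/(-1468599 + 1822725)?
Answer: 418685/118042 + 4569*√149 ≈ 55775.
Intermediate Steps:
J = 1/354126 ≈ 2.8239e-6
J/(1/(4427655 - 3171600)) + B(1341) = 1/(354126*(1/(4427655 - 3171600))) + 1523*√1341 = 1/(354126*(1/1256055)) + 1523*(3*√149) = 1/(354126*(1/1256055)) + 4569*√149 = (1/354126)*1256055 + 4569*√149 = 418685/118042 + 4569*√149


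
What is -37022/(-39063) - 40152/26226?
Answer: -33195478/56914791 ≈ -0.58325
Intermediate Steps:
-37022/(-39063) - 40152/26226 = -37022*(-1/39063) - 40152*1/26226 = 37022/39063 - 6692/4371 = -33195478/56914791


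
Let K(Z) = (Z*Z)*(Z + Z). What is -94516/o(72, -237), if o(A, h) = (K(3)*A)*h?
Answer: 23629/230364 ≈ 0.10257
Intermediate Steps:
K(Z) = 2*Z**3 (K(Z) = Z**2*(2*Z) = 2*Z**3)
o(A, h) = 54*A*h (o(A, h) = ((2*3**3)*A)*h = ((2*27)*A)*h = (54*A)*h = 54*A*h)
-94516/o(72, -237) = -94516/(54*72*(-237)) = -94516/(-921456) = -94516*(-1/921456) = 23629/230364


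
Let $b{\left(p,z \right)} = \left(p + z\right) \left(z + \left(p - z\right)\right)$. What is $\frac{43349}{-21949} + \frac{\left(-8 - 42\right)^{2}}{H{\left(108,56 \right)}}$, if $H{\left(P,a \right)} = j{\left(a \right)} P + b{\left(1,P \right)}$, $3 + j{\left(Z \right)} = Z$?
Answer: $- \frac{197982217}{128028517} \approx -1.5464$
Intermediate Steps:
$b{\left(p,z \right)} = p \left(p + z\right)$ ($b{\left(p,z \right)} = \left(p + z\right) p = p \left(p + z\right)$)
$j{\left(Z \right)} = -3 + Z$
$H{\left(P,a \right)} = 1 + P + P \left(-3 + a\right)$ ($H{\left(P,a \right)} = \left(-3 + a\right) P + 1 \left(1 + P\right) = P \left(-3 + a\right) + \left(1 + P\right) = 1 + P + P \left(-3 + a\right)$)
$\frac{43349}{-21949} + \frac{\left(-8 - 42\right)^{2}}{H{\left(108,56 \right)}} = \frac{43349}{-21949} + \frac{\left(-8 - 42\right)^{2}}{1 + 108 + 108 \left(-3 + 56\right)} = 43349 \left(- \frac{1}{21949}\right) + \frac{\left(-50\right)^{2}}{1 + 108 + 108 \cdot 53} = - \frac{43349}{21949} + \frac{2500}{1 + 108 + 5724} = - \frac{43349}{21949} + \frac{2500}{5833} = - \frac{197982217}{128028517}$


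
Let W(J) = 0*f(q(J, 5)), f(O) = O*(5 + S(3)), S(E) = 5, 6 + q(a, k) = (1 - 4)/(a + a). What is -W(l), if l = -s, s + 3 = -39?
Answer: 0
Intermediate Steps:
q(a, k) = -6 - 3/(2*a) (q(a, k) = -6 + (1 - 4)/(a + a) = -6 - 3*1/(2*a) = -6 - 3/(2*a))
s = -42 (s = -3 - 39 = -42)
l = 42 (l = -1*(-42) = 42)
f(O) = 10*O (f(O) = O*(5 + 5) = O*10 = 10*O)
W(J) = 0 (W(J) = 0*(10*(-6 - 3/(2*J))) = 0*(-60 - 15/J) = 0)
-W(l) = -1*0 = 0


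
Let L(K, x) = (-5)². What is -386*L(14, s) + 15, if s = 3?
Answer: -9635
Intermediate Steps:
L(K, x) = 25
-386*L(14, s) + 15 = -386*25 + 15 = -9650 + 15 = -9635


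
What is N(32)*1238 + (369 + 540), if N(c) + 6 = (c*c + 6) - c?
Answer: 1229005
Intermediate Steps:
N(c) = c**2 - c (N(c) = -6 + ((c*c + 6) - c) = -6 + ((c**2 + 6) - c) = -6 + ((6 + c**2) - c) = -6 + (6 + c**2 - c) = c**2 - c)
N(32)*1238 + (369 + 540) = (32*(-1 + 32))*1238 + (369 + 540) = (32*31)*1238 + 909 = 992*1238 + 909 = 1228096 + 909 = 1229005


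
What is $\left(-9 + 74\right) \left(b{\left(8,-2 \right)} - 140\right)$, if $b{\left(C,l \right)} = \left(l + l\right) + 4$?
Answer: $-9100$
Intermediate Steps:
$b{\left(C,l \right)} = 4 + 2 l$ ($b{\left(C,l \right)} = 2 l + 4 = 4 + 2 l$)
$\left(-9 + 74\right) \left(b{\left(8,-2 \right)} - 140\right) = \left(-9 + 74\right) \left(\left(4 + 2 \left(-2\right)\right) - 140\right) = 65 \left(\left(4 - 4\right) - 140\right) = 65 \left(0 - 140\right) = 65 \left(-140\right) = -9100$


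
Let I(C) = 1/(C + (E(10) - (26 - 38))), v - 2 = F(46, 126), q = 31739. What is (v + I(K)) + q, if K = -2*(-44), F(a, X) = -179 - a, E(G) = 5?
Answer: 3309181/105 ≈ 31516.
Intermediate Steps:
v = -223 (v = 2 + (-179 - 1*46) = 2 + (-179 - 46) = 2 - 225 = -223)
K = 88
I(C) = 1/(17 + C) (I(C) = 1/(C + (5 - (26 - 38))) = 1/(C + (5 - 1*(-12))) = 1/(C + (5 + 12)) = 1/(C + 17) = 1/(17 + C))
(v + I(K)) + q = (-223 + 1/(17 + 88)) + 31739 = (-223 + 1/105) + 31739 = -23414/105 + 31739 = 3309181/105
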